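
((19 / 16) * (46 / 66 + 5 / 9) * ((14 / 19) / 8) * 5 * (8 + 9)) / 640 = 3689 / 202752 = 0.02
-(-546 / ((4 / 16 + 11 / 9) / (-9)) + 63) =-180243 / 53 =-3400.81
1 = 1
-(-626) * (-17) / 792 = -5321 / 396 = -13.44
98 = 98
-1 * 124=-124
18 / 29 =0.62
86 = 86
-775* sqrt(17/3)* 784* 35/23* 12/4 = -21266000* sqrt(51)/23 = -6603026.82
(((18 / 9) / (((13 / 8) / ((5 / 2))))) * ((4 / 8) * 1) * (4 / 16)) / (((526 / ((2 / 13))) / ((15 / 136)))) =75 / 6044792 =0.00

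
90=90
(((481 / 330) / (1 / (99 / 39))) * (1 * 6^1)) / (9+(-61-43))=-111 / 475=-0.23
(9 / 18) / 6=0.08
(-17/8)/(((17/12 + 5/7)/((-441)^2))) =-69429717/358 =-193937.76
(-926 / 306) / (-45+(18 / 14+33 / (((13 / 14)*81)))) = 126399 / 1807576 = 0.07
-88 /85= -1.04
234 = 234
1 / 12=0.08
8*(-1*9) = -72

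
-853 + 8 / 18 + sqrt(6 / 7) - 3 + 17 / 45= -38483 / 45 + sqrt(42) / 7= -854.25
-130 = -130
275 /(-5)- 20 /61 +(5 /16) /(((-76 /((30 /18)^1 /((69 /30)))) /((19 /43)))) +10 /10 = -314652041 /5791584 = -54.33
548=548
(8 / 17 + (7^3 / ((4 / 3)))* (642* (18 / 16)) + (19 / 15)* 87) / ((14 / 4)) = 252836897 / 4760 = 53117.00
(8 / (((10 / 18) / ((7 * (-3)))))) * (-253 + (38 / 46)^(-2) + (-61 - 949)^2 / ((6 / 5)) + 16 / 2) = -463869757008 / 1805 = -256991555.13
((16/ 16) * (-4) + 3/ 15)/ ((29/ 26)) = -494/ 145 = -3.41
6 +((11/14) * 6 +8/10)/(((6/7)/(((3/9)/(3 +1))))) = 2353/360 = 6.54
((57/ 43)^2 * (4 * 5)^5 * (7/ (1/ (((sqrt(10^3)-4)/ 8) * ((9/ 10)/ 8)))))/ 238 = -292410000/ 31433 + 731025000 * sqrt(10)/ 31433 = 64241.21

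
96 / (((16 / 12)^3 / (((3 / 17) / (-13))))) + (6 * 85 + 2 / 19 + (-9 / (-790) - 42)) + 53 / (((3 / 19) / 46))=79156427114 / 4975815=15908.23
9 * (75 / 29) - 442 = -12143 / 29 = -418.72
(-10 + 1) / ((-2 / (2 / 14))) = 0.64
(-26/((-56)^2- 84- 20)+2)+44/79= 305205/119764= 2.55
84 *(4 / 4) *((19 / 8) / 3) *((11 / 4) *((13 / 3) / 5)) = 19019 / 120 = 158.49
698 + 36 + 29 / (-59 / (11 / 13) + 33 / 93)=17353615 / 23656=733.58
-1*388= -388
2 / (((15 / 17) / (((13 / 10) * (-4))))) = -884 / 75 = -11.79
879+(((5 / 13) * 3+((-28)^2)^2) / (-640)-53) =-1118223 / 8320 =-134.40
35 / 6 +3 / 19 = 683 / 114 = 5.99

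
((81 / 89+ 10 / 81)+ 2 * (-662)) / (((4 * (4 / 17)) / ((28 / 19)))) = -1134934535 / 547884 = -2071.49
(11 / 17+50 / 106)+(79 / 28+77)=2041959 / 25228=80.94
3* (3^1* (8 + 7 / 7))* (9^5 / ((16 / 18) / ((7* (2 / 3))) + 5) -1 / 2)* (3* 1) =602627607 / 218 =2764346.82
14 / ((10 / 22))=154 / 5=30.80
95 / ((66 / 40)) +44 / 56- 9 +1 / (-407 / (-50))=845885 / 17094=49.48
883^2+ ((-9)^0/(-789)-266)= 779423.00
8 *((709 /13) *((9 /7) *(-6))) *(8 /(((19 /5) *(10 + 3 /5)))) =-61257600 /91637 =-668.48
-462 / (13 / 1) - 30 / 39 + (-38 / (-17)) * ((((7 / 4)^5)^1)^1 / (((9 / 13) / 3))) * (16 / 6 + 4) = 260592737 / 254592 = 1023.57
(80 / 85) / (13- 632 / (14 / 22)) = -112 / 116637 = -0.00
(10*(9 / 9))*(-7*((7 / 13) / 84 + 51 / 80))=-14063 / 312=-45.07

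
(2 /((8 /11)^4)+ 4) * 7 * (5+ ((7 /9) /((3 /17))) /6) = 447.54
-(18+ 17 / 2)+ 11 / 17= -879 / 34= -25.85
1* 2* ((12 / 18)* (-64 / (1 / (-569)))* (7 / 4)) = 84970.67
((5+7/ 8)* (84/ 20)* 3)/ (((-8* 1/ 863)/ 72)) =-22998087/ 40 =-574952.18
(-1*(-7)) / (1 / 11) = 77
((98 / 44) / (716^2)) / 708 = 49 / 7985129856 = 0.00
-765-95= -860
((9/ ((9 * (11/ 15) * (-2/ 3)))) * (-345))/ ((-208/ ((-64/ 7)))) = 31050/ 1001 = 31.02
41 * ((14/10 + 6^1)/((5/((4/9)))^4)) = 388352/20503125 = 0.02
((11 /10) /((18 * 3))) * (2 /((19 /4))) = 22 /2565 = 0.01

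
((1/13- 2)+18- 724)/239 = -9203/3107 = -2.96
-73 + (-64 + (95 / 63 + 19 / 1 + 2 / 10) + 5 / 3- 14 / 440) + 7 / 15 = -1582681 / 13860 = -114.19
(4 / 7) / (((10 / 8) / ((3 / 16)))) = 3 / 35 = 0.09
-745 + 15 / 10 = -1487 / 2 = -743.50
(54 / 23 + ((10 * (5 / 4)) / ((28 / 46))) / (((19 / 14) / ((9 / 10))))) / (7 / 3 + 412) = 83727 / 2172764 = 0.04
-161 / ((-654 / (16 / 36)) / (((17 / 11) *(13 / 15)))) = 71162 / 485595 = 0.15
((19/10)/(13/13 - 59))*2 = -19/290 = -0.07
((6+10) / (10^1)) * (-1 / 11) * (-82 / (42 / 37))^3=27928443304 / 509355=54831.00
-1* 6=-6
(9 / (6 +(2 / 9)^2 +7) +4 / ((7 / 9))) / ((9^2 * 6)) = 685 / 57078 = 0.01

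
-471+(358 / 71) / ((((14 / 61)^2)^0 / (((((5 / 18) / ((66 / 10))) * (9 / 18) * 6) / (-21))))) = -69528314 / 147609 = -471.03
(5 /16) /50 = 1 /160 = 0.01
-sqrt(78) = -8.83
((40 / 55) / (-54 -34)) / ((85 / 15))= -3 / 2057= -0.00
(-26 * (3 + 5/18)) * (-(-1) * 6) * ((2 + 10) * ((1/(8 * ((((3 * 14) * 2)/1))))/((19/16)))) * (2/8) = -767/399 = -1.92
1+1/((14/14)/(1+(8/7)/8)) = 15/7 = 2.14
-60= -60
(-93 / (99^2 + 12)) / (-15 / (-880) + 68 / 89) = -485584 / 40020685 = -0.01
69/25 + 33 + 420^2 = 4410894/25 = 176435.76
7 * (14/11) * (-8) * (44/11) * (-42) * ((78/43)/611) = 790272/22231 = 35.55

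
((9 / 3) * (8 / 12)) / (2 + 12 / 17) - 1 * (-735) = 735.74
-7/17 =-0.41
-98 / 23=-4.26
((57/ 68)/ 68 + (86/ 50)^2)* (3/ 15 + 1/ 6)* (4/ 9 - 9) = -7271834647/ 780300000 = -9.32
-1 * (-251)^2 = -63001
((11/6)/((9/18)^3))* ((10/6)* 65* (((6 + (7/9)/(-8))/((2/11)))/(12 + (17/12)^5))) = 1166880000/400531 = 2913.33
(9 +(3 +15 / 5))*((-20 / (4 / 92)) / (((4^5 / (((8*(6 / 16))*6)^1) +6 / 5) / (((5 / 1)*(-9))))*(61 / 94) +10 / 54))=328353750 / 31051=10574.66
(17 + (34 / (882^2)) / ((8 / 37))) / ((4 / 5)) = 264497305 / 12446784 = 21.25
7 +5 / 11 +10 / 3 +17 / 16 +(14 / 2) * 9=39521 / 528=74.85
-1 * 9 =-9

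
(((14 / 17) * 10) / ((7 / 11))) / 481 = 220 / 8177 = 0.03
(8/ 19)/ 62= 4/ 589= 0.01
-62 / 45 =-1.38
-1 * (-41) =41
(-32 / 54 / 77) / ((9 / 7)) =-16 / 2673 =-0.01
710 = 710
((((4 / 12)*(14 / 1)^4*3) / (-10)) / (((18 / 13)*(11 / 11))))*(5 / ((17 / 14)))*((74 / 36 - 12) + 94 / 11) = 242088028 / 15147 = 15982.57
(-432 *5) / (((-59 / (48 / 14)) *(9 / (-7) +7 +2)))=960 / 59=16.27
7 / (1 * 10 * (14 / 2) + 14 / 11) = 0.10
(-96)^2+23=9239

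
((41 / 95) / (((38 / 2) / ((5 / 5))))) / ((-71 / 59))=-2419 / 128155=-0.02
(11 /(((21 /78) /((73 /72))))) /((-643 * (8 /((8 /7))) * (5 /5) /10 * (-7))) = 52195 /3969882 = 0.01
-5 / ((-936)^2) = -5 / 876096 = -0.00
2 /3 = 0.67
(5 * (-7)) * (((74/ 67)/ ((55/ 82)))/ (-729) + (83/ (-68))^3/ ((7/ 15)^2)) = 345699922152799/ 1182550767552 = 292.33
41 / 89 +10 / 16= 773 / 712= 1.09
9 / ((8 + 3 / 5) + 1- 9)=15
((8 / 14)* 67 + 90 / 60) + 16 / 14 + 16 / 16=587 / 14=41.93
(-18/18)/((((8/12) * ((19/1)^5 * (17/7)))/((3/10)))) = -63/841873660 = -0.00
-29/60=-0.48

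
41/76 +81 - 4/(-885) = 5484649/67260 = 81.54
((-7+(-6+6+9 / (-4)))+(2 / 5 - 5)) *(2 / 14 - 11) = 5263 / 35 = 150.37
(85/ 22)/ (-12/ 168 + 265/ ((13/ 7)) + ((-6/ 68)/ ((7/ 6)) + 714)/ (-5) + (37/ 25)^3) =2054609375/ 1636714827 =1.26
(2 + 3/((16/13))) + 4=135/16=8.44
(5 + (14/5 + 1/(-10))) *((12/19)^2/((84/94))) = 6204/1805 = 3.44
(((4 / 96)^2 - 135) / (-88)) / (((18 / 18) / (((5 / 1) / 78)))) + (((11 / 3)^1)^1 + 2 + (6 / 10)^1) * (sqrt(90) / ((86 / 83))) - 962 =-345730543 / 359424 + 3901 * sqrt(10) / 215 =-904.52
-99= -99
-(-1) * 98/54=49/27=1.81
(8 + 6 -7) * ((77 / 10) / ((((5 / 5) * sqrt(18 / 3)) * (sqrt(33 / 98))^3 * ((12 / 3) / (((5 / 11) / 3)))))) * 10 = 42.66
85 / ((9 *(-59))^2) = 85 / 281961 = 0.00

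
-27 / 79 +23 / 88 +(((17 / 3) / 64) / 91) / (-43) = -52511581 / 652876224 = -0.08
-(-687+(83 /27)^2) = 493934 /729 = 677.55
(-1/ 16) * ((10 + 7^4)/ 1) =-2411/ 16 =-150.69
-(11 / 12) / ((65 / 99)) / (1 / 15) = -1089 / 52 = -20.94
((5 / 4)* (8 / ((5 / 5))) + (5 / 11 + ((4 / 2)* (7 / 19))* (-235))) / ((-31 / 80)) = 2720400 / 6479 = 419.88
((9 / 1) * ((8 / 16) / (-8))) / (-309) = 3 / 1648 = 0.00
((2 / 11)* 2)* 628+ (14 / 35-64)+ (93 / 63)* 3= 65139 / 385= 169.19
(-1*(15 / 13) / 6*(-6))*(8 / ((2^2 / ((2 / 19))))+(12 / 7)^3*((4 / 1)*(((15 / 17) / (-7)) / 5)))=-3460740 / 10081799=-0.34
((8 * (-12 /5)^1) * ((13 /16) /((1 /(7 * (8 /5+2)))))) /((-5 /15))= 29484 /25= 1179.36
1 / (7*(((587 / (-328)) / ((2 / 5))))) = -656 / 20545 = -0.03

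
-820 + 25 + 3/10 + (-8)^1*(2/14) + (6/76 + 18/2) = -523198/665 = -786.76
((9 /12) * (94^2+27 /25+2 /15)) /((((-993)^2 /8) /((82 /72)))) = 27174431 /443722050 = 0.06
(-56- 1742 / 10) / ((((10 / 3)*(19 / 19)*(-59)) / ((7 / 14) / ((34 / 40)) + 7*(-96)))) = -785.89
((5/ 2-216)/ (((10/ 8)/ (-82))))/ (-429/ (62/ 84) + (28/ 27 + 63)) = -27.08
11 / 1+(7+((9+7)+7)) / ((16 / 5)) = 163 / 8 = 20.38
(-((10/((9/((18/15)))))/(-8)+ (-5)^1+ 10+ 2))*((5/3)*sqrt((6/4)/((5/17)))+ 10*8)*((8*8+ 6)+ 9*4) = -173840/3 -2173*sqrt(510)/18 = -60672.96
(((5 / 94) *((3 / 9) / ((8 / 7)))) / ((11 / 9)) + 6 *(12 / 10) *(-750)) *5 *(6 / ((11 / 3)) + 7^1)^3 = -191489111878125 / 11010032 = -17392239.36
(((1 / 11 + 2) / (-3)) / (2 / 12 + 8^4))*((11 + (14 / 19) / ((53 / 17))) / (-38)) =0.00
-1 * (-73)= 73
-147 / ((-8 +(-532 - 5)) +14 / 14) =147 / 544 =0.27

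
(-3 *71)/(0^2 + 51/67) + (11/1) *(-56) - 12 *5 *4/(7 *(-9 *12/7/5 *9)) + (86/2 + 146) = -971596/1377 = -705.59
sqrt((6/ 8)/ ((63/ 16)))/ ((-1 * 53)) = -2 * sqrt(21)/ 1113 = -0.01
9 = 9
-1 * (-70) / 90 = 0.78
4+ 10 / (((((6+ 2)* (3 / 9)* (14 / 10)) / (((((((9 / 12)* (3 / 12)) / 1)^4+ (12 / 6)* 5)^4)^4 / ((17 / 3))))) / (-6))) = -783143673752977778156880745390659779911156417067791803363845545260425731656354382786334215133603 / 27558517238481254510809894432067722069078256350422454241390904993883324854304768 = -28417482224313484.19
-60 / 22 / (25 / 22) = -12 / 5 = -2.40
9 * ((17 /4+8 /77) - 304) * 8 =-1661238 /77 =-21574.52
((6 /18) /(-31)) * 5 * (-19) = 95 /93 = 1.02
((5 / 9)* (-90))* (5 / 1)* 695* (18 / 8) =-781875 / 2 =-390937.50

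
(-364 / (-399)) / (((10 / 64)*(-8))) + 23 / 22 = 1979 / 6270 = 0.32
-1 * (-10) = 10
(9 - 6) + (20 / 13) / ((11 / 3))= 489 / 143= 3.42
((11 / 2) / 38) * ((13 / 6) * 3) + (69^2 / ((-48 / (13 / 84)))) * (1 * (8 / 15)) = -14456 / 1995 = -7.25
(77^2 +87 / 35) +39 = 5970.49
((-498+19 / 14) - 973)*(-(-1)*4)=-41150 / 7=-5878.57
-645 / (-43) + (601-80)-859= -323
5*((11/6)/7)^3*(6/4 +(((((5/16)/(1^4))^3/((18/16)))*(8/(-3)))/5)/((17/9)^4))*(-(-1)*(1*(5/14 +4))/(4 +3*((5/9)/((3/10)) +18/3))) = 22125765365/1039305924608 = 0.02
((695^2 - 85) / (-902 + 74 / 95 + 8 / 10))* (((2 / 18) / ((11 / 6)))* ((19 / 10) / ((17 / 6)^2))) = -104604804 / 13596583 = -7.69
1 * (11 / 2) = 11 / 2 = 5.50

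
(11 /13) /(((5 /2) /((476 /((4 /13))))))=2618 /5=523.60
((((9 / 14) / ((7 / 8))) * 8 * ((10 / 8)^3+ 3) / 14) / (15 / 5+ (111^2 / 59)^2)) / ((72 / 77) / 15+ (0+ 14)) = 182073705 / 53700070747232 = 0.00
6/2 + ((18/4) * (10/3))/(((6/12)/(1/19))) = 87/19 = 4.58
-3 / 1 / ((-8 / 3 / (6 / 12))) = 9 / 16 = 0.56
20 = 20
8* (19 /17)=152 /17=8.94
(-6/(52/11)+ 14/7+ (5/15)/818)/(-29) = -11663/462579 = -0.03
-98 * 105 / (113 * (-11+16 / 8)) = 3430 / 339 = 10.12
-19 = -19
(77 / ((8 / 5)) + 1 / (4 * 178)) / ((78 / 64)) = 39.49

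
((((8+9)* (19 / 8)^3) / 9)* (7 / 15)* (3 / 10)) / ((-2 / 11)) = -8978431 / 460800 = -19.48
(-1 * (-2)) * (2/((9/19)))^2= 2888/81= 35.65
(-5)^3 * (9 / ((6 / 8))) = -1500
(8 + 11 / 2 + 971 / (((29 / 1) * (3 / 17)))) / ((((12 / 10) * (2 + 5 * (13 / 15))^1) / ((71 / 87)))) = 12553865 / 575244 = 21.82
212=212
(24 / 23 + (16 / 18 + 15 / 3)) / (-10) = -287 / 414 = -0.69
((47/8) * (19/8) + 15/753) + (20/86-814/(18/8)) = -2160775571/6216768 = -347.57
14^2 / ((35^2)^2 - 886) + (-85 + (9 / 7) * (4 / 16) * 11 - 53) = -5646511847 / 41992692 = -134.46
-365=-365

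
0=0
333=333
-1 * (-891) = 891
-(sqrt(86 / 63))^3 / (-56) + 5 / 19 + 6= 43 *sqrt(602) / 37044 + 119 / 19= 6.29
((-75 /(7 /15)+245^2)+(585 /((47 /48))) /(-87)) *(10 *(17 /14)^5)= 2027199518382275 /1282844696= 1580237.67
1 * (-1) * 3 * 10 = -30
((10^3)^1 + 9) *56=56504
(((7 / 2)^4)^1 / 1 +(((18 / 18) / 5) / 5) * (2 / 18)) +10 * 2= 612241 / 3600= 170.07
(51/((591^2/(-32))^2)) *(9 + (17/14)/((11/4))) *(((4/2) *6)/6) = 25311232/3131261901999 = 0.00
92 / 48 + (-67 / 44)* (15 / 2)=-2509 / 264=-9.50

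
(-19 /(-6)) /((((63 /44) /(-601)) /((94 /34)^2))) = -554940562 /54621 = -10159.84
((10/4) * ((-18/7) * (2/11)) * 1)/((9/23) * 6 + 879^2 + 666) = -46/30434019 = -0.00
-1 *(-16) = 16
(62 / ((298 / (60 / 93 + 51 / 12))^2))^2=135754665601 / 485029795185664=0.00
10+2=12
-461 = -461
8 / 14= 4 / 7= 0.57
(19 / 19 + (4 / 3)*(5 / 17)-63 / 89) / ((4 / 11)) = 17083 / 9078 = 1.88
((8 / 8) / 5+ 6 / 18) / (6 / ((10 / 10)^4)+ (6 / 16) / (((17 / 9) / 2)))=544 / 6525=0.08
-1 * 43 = -43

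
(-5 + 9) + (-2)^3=-4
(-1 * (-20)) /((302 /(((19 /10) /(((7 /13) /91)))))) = 3211 /151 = 21.26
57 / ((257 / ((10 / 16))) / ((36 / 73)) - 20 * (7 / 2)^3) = -5130 / 2131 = -2.41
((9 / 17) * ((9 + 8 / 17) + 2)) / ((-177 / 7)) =-4095 / 17051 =-0.24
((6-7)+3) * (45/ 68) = 45/ 34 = 1.32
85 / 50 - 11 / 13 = 111 / 130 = 0.85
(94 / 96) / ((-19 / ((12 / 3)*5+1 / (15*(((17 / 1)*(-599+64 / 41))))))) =-5871449573 / 5696557200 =-1.03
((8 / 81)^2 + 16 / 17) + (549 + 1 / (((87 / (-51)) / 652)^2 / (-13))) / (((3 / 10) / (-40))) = 23744799998160224 / 93802617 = 253135794.69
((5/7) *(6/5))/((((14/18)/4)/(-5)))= -1080/49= -22.04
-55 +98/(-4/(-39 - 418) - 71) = -56.38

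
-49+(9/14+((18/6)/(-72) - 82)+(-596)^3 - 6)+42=-35567083507/168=-211708830.40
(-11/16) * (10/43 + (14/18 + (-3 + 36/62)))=23243/23994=0.97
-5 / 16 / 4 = -5 / 64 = -0.08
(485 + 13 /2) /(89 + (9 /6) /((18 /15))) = 1966 /361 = 5.45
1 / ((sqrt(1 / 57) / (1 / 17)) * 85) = 0.01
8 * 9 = 72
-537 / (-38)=537 / 38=14.13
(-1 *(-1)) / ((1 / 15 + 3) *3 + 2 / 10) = 5 / 47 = 0.11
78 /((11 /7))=546 /11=49.64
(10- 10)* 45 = 0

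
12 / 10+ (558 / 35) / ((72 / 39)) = 1377 / 140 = 9.84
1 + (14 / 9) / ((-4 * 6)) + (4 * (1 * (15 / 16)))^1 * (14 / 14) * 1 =253 / 54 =4.69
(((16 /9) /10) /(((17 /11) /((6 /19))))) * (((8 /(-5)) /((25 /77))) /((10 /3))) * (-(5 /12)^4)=847 /523260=0.00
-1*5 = -5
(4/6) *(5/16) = 5/24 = 0.21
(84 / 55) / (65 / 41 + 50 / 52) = 29848 / 49775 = 0.60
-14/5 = -2.80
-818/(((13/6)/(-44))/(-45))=-9717840/13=-747526.15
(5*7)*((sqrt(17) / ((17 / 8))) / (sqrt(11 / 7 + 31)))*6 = 280*sqrt(6783) / 323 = 71.39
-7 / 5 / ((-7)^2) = -1 / 35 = -0.03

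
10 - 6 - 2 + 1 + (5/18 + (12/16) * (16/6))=95/18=5.28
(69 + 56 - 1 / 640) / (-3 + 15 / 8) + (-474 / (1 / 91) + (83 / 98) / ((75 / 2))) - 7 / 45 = -7628460811 / 176400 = -43245.24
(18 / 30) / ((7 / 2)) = 6 / 35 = 0.17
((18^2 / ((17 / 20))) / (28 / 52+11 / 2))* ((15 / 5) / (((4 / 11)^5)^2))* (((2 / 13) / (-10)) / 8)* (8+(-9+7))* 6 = -56725147602387 / 174915584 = -324300.14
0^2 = 0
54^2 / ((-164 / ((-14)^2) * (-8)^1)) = 435.62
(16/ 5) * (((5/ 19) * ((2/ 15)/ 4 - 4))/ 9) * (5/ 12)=-238/ 1539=-0.15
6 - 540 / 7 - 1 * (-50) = -148 / 7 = -21.14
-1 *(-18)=18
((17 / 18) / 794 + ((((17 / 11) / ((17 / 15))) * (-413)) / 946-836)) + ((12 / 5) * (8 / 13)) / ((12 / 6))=-4040094162827 / 4833482940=-835.86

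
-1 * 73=-73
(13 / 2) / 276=13 / 552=0.02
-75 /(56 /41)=-3075 /56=-54.91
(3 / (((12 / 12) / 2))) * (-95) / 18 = -95 / 3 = -31.67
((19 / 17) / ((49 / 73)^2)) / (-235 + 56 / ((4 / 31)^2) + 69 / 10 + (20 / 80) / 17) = 2025020 / 2559564441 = 0.00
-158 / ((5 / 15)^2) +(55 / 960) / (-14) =-3822347 / 2688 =-1422.00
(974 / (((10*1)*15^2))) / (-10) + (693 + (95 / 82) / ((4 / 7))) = 1282245757 / 1845000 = 694.98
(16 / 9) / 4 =4 / 9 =0.44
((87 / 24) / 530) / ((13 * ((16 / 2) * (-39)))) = -29 / 17197440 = -0.00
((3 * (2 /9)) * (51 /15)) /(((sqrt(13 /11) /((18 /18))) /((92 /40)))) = 391 * sqrt(143) /975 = 4.80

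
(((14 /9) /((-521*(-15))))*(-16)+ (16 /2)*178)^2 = 10031387791257856 /4947012225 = 2027766.93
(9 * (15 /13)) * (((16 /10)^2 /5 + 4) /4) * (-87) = -331209 /325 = -1019.10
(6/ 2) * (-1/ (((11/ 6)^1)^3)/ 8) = -81/ 1331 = -0.06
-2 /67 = -0.03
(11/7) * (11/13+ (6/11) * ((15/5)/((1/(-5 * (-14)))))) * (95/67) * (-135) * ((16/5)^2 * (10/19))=-1140549120/6097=-187067.27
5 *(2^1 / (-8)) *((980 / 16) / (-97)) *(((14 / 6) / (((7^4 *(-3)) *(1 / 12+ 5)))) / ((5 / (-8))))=10 / 124257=0.00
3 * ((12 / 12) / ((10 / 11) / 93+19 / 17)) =52173 / 19607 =2.66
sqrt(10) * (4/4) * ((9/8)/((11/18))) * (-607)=-49167 * sqrt(10)/44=-3533.63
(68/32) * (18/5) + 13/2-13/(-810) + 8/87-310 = -13893959/46980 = -295.74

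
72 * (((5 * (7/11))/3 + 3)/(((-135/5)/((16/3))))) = -17152/297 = -57.75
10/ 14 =5/ 7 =0.71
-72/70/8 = -9/70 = -0.13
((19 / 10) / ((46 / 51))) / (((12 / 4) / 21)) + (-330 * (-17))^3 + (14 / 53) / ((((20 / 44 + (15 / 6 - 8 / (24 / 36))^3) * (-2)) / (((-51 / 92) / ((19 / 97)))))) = 6167356704780211884969 / 34930956980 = 176558481014.75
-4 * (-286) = 1144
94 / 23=4.09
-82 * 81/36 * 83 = -30627/2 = -15313.50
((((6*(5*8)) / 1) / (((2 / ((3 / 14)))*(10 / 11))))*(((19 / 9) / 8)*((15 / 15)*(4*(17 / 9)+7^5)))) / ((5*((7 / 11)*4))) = 347909969 / 35280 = 9861.39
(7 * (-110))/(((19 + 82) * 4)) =-385/202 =-1.91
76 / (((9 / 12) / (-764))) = -232256 / 3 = -77418.67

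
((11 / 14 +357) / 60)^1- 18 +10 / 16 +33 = 21.59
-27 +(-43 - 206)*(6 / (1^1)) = -1521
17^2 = 289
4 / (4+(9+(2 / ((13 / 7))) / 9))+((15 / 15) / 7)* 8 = 15556 / 10745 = 1.45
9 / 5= 1.80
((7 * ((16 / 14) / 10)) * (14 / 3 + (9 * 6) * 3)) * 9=1200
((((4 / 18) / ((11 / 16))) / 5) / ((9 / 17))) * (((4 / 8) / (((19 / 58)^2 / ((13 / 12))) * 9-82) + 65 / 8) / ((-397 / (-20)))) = 0.05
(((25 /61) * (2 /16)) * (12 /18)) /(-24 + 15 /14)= -0.00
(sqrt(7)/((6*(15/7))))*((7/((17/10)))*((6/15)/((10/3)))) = 49*sqrt(7)/1275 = 0.10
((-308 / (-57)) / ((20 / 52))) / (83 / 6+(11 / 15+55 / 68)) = 272272 / 297977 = 0.91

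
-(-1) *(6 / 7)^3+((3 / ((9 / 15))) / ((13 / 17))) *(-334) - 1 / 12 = -116824003 / 53508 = -2183.30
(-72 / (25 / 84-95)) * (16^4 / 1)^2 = 3265362942.33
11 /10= 1.10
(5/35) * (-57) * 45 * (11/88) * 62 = -79515/28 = -2839.82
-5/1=-5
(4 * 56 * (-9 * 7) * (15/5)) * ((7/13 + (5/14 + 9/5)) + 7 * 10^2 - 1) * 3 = -5792862096/65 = -89120955.32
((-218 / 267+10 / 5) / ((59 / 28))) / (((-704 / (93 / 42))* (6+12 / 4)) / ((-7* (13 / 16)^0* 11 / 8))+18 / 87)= 3977176 / 2106569925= 0.00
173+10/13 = 2259/13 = 173.77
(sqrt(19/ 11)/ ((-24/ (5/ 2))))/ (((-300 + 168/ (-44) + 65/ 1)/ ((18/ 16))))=15 * sqrt(209)/ 336256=0.00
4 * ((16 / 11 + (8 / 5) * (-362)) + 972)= 86736 / 55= 1577.02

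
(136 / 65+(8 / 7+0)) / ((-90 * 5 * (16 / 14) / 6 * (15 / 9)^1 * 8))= -23 / 8125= -0.00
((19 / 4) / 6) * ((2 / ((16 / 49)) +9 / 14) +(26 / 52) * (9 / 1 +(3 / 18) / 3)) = 108167 / 12096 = 8.94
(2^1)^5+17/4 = 145/4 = 36.25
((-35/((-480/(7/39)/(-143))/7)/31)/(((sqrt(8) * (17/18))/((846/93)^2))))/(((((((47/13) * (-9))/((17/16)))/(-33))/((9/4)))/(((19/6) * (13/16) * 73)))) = -4115124920907 * sqrt(2)/976191488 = -5961.60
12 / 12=1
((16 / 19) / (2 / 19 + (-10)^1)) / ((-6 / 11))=22 / 141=0.16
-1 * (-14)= 14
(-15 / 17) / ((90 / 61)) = -61 / 102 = -0.60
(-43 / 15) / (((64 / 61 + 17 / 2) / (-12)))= 20984 / 5825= 3.60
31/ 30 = 1.03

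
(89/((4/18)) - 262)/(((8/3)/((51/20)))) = 42381/320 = 132.44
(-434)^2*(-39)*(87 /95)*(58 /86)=-18533665332 /4085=-4537004.98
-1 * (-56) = 56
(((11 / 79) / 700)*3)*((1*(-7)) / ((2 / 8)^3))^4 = 47475326976 / 1975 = 24038140.24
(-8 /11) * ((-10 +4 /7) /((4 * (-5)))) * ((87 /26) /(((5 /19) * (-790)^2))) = -4959 /709913750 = -0.00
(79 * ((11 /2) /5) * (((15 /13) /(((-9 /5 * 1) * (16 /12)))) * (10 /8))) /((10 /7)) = -30415 /832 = -36.56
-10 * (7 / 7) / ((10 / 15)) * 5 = -75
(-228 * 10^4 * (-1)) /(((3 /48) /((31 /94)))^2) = 140229120000 /2209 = 63480814.85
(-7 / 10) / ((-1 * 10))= 7 / 100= 0.07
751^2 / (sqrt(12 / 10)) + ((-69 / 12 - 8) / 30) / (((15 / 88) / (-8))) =968 / 45 + 564001 * sqrt(30) / 6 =514881.63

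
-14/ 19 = -0.74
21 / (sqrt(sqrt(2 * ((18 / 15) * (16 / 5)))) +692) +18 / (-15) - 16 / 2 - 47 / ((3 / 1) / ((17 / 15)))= -1213 / 45 +21 / (2 * sqrt(10) * 15^(1 / 4) * 5^(3 / 4) / 25 +692)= -26.93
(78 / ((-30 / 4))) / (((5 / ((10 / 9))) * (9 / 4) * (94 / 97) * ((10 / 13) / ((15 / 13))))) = -10088 / 6345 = -1.59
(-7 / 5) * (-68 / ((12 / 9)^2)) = 1071 / 20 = 53.55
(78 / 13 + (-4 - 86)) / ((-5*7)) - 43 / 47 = 349 / 235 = 1.49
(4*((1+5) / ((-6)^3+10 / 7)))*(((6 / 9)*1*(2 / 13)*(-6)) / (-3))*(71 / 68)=-3976 / 165971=-0.02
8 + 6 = 14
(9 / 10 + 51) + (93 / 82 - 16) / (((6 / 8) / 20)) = -423763 / 1230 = -344.52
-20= -20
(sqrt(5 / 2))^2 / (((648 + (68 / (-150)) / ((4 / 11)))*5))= 75 / 97013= 0.00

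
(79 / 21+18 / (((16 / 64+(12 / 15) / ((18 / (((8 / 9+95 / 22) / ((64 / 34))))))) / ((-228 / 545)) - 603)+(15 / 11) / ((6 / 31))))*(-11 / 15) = -3344636384111 / 1222180586865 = -2.74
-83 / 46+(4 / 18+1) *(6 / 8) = -245 / 276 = -0.89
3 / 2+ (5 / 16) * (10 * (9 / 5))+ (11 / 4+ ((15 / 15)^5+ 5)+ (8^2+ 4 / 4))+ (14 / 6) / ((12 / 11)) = 5977 / 72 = 83.01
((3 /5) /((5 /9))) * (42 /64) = 567 /800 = 0.71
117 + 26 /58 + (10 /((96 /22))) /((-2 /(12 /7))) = 93773 /812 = 115.48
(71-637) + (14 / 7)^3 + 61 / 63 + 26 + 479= -3278 / 63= -52.03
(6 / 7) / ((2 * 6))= 1 / 14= 0.07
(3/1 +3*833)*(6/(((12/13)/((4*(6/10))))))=195156/5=39031.20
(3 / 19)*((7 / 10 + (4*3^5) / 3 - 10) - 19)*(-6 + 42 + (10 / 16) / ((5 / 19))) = 2723397 / 1520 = 1791.71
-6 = -6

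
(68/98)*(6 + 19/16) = 1955/392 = 4.99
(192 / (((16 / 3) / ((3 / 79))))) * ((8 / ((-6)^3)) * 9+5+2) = 9.11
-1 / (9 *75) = -1 / 675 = -0.00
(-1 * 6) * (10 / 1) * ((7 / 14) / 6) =-5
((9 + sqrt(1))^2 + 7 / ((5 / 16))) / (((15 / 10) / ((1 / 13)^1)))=408 / 65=6.28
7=7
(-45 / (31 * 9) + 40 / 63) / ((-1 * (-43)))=925 / 83979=0.01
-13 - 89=-102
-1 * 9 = -9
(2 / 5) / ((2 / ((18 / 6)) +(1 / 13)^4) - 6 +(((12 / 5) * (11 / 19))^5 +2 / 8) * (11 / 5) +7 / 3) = 1767996588475000 / 39532337601793613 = 0.04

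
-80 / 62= -40 / 31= -1.29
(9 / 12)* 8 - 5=1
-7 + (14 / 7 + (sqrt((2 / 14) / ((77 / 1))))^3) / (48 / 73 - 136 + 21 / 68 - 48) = -6369981 / 908579 - 4964 * sqrt(11) / 37708754237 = -7.01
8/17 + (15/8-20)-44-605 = -90665/136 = -666.65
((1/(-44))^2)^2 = 1/3748096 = 0.00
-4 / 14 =-2 / 7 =-0.29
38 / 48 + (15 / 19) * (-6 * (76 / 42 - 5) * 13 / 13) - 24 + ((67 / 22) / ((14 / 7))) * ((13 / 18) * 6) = -52565 / 35112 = -1.50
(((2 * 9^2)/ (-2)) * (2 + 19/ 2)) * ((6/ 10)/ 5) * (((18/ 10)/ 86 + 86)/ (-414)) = 998703/ 43000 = 23.23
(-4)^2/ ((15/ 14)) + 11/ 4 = 1061/ 60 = 17.68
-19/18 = -1.06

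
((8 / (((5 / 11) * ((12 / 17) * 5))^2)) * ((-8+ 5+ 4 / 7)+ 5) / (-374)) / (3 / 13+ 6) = -2431 / 708750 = -0.00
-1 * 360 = -360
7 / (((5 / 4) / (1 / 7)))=4 / 5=0.80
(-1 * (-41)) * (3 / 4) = 123 / 4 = 30.75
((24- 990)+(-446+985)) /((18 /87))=-12383 /6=-2063.83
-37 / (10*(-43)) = 37 / 430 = 0.09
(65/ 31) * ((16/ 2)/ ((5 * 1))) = 104/ 31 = 3.35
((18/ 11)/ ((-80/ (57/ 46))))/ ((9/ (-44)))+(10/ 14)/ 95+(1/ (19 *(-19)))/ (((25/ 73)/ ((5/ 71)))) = 10800297/ 82531820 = 0.13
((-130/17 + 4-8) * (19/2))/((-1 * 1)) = 1881/17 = 110.65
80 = 80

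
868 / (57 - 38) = 868 / 19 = 45.68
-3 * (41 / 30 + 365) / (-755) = 10991 / 7550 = 1.46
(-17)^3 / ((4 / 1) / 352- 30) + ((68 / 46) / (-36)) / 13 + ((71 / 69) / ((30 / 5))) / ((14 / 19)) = 358482503 / 2185092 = 164.06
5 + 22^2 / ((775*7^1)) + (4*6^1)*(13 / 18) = 364927 / 16275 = 22.42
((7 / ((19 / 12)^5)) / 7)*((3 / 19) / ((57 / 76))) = 995328 / 47045881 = 0.02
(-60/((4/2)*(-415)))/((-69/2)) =-4/1909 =-0.00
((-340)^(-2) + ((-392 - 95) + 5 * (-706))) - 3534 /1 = -872895599 /115600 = -7551.00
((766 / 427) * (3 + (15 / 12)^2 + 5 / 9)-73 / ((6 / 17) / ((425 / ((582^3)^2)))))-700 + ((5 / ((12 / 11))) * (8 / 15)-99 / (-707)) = -6921092465047725730193063 / 10056304314486414569088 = -688.23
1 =1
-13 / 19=-0.68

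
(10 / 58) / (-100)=-0.00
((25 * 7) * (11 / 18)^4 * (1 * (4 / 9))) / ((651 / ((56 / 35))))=0.03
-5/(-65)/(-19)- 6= -1483/247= -6.00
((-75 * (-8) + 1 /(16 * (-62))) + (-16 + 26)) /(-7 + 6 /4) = -605119 /5456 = -110.91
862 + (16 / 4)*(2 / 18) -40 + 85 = 8167 / 9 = 907.44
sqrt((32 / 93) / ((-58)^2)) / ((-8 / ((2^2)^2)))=-4 * sqrt(186) / 2697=-0.02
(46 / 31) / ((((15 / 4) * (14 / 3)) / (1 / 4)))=23 / 1085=0.02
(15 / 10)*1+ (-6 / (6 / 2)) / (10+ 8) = 25 / 18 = 1.39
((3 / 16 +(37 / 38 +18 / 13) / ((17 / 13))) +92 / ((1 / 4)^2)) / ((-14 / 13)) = -99028605 / 72352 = -1368.71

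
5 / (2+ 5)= 5 / 7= 0.71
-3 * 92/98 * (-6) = 828/49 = 16.90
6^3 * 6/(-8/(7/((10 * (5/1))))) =-567/25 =-22.68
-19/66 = -0.29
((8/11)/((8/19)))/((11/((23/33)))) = 437/3993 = 0.11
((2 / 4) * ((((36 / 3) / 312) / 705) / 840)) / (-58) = -1 / 1786075200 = -0.00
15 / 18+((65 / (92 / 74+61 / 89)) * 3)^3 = 58839213999524815 / 56926413678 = 1033601.28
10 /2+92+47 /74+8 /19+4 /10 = 692147 /7030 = 98.46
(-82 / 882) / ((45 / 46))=-1886 / 19845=-0.10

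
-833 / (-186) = 833 / 186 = 4.48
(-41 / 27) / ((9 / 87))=-1189 / 81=-14.68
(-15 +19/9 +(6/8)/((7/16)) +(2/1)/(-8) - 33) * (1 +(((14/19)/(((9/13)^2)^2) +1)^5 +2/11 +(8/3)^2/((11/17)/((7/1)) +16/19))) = -58975.57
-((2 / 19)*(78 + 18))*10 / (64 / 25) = -750 / 19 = -39.47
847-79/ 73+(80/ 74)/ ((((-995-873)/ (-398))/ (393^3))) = 17636396709588/ 1261367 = 13981970.92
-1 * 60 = -60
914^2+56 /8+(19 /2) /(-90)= 150372521 /180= 835402.89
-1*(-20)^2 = -400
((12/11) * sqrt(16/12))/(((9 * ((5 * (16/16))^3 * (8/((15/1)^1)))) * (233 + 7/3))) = sqrt(3)/194150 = 0.00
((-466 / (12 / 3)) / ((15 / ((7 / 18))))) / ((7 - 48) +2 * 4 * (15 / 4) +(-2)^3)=0.16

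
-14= -14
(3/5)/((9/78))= 26/5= 5.20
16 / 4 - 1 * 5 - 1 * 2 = -3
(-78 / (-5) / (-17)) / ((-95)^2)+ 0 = -78 / 767125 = -0.00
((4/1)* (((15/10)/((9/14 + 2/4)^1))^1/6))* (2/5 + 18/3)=28/5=5.60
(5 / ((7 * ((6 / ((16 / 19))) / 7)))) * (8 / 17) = 320 / 969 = 0.33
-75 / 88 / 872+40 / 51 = 3065615 / 3913536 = 0.78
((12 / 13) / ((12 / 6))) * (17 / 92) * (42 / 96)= 357 / 9568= 0.04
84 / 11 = 7.64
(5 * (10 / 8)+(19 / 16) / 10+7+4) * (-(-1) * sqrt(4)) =2779 / 80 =34.74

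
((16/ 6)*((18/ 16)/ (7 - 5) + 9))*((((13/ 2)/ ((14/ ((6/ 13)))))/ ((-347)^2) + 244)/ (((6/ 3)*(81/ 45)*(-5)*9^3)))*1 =-0.47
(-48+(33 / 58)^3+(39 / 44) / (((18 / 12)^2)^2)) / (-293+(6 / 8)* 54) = 2760697559 / 14631936660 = 0.19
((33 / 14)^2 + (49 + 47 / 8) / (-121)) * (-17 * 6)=-12343377 / 23716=-520.47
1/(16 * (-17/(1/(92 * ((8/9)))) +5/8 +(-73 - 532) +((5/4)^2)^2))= -144/4589927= -0.00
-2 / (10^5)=-1 / 50000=-0.00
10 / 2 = 5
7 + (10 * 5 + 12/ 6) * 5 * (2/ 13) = 47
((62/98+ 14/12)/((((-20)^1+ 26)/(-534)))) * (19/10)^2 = -16996241/29400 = -578.10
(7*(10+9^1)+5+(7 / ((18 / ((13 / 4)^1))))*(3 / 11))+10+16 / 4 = 40219 / 264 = 152.34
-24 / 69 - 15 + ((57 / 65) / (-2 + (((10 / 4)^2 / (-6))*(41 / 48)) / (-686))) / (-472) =-2138152238021 / 139321473395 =-15.35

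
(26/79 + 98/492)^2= 105411289/377680356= 0.28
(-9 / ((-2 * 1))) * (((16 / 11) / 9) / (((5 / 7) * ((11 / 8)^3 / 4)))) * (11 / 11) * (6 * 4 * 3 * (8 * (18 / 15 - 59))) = -19091423232 / 366025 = -52158.80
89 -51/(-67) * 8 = 6371/67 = 95.09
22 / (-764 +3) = -22 / 761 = -0.03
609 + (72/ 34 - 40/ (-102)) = 31187/ 51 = 611.51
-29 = -29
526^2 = 276676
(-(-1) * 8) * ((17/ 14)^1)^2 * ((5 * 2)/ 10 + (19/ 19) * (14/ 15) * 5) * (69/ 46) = 4913/ 49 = 100.27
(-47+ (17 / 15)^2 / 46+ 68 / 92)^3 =-98822.25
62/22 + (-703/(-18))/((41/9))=10275/902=11.39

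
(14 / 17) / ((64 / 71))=497 / 544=0.91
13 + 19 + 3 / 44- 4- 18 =443 / 44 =10.07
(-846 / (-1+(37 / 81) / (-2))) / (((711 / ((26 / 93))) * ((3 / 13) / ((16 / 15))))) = 3050112 / 2436755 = 1.25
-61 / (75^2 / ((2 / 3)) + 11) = -0.01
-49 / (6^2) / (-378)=7 / 1944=0.00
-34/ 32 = -17/ 16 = -1.06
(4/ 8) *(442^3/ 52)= 830297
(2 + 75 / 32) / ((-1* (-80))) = 139 / 2560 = 0.05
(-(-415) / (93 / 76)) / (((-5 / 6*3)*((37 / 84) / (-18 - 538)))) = 196405888 / 1147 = 171234.43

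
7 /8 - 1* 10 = -9.12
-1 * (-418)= 418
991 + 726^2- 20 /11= 5808717 /11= 528065.18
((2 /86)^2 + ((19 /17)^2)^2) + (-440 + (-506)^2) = 39472015418134 /154430329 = 255597.56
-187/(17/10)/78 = -1.41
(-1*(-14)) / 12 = 7 / 6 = 1.17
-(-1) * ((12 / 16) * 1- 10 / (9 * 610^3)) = 76606087 / 102141450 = 0.75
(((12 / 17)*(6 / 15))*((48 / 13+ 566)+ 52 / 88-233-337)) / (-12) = -81 / 12155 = -0.01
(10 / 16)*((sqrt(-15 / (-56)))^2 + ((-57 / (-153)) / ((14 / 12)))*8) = 13435 / 7616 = 1.76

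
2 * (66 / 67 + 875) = 117382 / 67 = 1751.97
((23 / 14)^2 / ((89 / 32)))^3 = 75794375168 / 82938897881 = 0.91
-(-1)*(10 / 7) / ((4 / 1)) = 5 / 14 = 0.36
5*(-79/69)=-395/69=-5.72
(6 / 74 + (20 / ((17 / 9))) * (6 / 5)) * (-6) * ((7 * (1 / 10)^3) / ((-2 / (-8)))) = -168903 / 78625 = -2.15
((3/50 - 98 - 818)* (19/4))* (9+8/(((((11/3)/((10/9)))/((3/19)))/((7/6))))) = -271255631/6600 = -41099.34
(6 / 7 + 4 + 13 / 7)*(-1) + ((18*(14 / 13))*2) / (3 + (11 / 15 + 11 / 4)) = -25999 / 35399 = -0.73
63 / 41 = 1.54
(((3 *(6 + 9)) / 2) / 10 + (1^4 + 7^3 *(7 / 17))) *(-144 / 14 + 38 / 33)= -3455125 / 2618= -1319.76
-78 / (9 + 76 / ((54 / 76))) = -2106 / 3131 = -0.67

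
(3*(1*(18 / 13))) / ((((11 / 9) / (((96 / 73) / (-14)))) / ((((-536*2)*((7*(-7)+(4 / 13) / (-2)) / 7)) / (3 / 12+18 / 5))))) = -319597332480 / 512022511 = -624.19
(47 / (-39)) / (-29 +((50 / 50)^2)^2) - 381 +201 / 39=-410377 / 1092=-375.80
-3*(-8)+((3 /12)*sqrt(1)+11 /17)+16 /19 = 33255 /1292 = 25.74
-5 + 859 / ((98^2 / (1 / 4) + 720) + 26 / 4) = -389707 / 78285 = -4.98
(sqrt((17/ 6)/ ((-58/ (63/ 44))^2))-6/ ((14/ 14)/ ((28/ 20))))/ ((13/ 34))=-1428/ 65+357 *sqrt(102)/ 33176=-21.86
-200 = -200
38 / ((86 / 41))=779 / 43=18.12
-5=-5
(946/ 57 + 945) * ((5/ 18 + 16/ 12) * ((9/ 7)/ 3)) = 663.96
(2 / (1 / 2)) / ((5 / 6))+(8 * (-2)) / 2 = -16 / 5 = -3.20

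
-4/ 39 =-0.10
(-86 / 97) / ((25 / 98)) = -3.48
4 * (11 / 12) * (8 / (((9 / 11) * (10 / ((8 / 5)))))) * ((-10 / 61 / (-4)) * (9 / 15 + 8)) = 83248 / 41175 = 2.02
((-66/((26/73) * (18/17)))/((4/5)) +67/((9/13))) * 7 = -799267/936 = -853.92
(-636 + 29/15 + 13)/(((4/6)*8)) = -2329/20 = -116.45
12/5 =2.40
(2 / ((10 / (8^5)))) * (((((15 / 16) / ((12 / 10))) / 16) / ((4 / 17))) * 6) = 8160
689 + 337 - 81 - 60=885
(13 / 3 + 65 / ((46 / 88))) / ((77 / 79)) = 701441 / 5313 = 132.02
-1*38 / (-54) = 19 / 27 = 0.70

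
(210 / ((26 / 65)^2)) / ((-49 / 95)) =-35625 / 14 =-2544.64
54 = 54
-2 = -2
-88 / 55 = -8 / 5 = -1.60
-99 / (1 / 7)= -693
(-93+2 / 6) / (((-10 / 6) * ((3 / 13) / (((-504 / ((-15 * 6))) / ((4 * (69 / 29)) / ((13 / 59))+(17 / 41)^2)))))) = 9161302072 / 294453825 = 31.11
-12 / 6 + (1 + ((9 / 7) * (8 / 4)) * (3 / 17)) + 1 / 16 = -921 / 1904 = -0.48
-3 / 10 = -0.30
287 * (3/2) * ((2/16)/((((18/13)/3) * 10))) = 11.66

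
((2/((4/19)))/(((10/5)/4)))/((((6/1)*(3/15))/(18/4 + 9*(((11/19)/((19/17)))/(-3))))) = 3545/76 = 46.64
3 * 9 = 27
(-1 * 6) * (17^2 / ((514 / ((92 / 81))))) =-26588 / 6939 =-3.83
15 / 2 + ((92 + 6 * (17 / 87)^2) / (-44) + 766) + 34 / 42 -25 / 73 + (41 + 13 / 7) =150055804 / 184179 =814.73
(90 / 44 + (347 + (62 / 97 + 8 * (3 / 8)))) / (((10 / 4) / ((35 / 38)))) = 5268403 / 40546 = 129.94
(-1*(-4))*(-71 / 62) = -142 / 31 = -4.58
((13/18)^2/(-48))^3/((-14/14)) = 4826809/3761479876608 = 0.00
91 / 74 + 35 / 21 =643 / 222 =2.90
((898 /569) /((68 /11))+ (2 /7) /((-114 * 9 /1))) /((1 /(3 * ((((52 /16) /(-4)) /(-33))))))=230315839 /12226981536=0.02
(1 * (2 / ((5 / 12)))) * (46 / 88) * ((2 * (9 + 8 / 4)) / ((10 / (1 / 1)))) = 138 / 25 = 5.52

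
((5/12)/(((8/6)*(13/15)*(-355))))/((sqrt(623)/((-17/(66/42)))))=255*sqrt(623)/14457872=0.00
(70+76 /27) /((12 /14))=84.95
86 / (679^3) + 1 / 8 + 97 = 243237394591 / 2504374712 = 97.13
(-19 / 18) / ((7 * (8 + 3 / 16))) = -152 / 8253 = -0.02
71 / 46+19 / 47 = 4211 / 2162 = 1.95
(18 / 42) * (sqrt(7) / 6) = sqrt(7) / 14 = 0.19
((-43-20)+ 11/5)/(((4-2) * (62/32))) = -2432/155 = -15.69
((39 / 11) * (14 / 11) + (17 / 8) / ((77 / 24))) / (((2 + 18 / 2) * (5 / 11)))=4383 / 4235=1.03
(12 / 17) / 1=12 / 17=0.71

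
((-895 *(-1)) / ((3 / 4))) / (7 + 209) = 895 / 162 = 5.52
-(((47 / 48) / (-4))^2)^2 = -4879681 / 1358954496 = -0.00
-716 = -716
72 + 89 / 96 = 72.93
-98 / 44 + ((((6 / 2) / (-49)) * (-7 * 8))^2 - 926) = -987957 / 1078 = -916.47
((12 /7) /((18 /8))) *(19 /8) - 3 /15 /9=563 /315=1.79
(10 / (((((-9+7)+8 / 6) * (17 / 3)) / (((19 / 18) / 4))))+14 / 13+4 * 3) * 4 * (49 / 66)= 357455 / 9724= 36.76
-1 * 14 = -14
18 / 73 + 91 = 6661 / 73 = 91.25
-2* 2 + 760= 756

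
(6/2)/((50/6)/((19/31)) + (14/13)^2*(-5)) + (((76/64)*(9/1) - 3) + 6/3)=12105209/1201840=10.07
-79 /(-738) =79 /738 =0.11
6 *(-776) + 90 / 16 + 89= -36491 / 8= -4561.38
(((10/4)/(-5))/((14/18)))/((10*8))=-9/1120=-0.01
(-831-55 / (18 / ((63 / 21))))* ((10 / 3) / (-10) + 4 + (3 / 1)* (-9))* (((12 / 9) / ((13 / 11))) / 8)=2764.65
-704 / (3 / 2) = -1408 / 3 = -469.33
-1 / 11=-0.09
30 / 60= 1 / 2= 0.50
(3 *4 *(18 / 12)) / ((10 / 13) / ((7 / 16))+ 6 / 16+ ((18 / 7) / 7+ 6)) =2.12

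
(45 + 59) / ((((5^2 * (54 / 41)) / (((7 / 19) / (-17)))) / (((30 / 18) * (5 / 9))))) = -14924 / 235467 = -0.06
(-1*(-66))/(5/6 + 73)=0.89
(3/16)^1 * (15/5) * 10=45/8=5.62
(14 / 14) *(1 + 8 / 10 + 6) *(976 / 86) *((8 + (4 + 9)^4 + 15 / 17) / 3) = 3081204672 / 3655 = 843010.85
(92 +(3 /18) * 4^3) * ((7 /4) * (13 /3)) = 7007 /9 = 778.56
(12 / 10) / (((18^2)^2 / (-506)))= -253 / 43740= -0.01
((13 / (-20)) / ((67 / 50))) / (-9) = 65 / 1206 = 0.05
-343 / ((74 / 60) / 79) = -812910 / 37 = -21970.54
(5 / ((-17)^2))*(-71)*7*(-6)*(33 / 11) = 154.78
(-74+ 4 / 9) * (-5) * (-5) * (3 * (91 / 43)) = -11674.81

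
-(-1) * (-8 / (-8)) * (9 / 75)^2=9 / 625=0.01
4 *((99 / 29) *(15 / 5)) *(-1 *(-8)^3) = 608256 / 29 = 20974.34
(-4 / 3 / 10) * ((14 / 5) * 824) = -307.63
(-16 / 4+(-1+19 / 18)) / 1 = -71 / 18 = -3.94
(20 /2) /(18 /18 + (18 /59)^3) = 2053790 /211211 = 9.72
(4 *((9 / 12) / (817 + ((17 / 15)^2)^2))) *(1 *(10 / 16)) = 759375 / 331553168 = 0.00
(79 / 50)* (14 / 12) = 553 / 300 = 1.84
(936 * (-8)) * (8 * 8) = -479232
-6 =-6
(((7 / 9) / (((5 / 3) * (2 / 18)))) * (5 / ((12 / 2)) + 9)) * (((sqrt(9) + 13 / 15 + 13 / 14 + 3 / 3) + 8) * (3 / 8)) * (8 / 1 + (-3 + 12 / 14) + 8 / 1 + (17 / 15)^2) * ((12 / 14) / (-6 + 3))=-509521463 / 551250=-924.30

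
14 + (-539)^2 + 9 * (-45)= 290130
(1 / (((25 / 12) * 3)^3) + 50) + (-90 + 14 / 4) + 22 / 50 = -1126747 / 31250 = -36.06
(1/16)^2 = 1/256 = 0.00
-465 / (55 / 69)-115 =-7682 / 11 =-698.36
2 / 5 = 0.40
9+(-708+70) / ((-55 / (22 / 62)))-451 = -67872 / 155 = -437.88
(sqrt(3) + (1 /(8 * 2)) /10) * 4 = 1 /40 + 4 * sqrt(3) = 6.95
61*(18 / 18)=61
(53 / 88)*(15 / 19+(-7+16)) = 4929 / 836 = 5.90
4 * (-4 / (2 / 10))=-80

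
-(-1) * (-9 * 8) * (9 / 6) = -108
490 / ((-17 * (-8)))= 245 / 68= 3.60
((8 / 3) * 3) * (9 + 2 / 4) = 76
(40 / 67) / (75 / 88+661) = 3520 / 3902281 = 0.00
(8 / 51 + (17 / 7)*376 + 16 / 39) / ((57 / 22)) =93291616 / 264537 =352.66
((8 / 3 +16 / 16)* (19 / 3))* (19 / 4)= 3971 / 36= 110.31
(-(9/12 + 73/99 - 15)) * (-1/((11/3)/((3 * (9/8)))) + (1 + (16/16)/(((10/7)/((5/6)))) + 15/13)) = 33363485/1359072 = 24.55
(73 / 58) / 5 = 73 / 290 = 0.25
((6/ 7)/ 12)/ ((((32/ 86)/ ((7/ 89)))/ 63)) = 2709/ 2848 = 0.95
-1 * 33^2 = -1089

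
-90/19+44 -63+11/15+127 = 29639/285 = 104.00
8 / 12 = 2 / 3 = 0.67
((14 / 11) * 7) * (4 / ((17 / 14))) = 5488 / 187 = 29.35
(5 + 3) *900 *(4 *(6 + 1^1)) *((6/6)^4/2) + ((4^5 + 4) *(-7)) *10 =28840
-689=-689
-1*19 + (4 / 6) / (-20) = -571 / 30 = -19.03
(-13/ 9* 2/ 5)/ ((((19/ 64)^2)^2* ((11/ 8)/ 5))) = -3489660928/ 12901779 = -270.48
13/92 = 0.14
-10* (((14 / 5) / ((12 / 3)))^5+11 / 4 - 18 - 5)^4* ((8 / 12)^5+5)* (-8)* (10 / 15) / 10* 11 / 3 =223090426772878302309232717717 / 13668750000000000000000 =16321201.78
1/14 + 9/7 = 19/14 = 1.36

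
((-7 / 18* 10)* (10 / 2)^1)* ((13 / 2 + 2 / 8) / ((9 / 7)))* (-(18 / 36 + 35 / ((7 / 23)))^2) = 21789075 / 16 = 1361817.19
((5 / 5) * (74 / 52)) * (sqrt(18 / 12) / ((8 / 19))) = 703 * sqrt(6) / 416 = 4.14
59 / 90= 0.66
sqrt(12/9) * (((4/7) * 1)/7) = 8 * sqrt(3)/147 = 0.09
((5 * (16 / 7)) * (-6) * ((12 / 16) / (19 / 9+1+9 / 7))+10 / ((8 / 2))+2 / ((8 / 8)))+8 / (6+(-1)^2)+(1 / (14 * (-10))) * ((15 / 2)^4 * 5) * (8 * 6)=-42116329 / 7756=-5430.16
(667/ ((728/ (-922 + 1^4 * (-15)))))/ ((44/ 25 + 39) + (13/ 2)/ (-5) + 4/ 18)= -140620275/ 6499948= -21.63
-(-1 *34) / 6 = 17 / 3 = 5.67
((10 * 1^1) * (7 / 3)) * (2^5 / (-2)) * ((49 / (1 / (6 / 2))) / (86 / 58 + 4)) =-1591520 / 159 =-10009.56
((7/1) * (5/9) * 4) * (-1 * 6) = -280/3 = -93.33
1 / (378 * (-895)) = -1 / 338310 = -0.00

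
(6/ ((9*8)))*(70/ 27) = 35/ 162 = 0.22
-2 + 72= 70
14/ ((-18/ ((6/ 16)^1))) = -0.29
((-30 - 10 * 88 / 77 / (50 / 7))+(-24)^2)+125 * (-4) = 222 / 5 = 44.40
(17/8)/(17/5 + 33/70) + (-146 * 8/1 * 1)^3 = -1727260376493/1084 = -1593413631.45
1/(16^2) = 1/256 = 0.00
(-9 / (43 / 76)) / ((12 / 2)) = -114 / 43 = -2.65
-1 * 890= -890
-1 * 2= -2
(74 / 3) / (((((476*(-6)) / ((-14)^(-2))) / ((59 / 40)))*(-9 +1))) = 2183 / 268692480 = 0.00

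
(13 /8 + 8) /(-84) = -11 /96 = -0.11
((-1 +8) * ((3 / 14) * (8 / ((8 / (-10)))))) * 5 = -75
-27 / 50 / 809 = -27 / 40450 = -0.00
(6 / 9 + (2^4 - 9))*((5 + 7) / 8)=23 / 2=11.50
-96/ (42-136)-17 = -751/ 47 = -15.98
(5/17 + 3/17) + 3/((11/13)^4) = 1573739/248897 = 6.32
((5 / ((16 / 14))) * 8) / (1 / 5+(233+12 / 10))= 0.15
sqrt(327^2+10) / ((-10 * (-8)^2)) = -sqrt(106939) / 640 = -0.51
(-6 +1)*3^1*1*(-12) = 180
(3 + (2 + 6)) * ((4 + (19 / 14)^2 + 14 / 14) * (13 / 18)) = 21307 / 392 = 54.35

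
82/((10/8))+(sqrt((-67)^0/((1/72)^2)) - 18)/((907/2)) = 65.72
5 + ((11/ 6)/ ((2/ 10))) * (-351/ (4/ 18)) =-57895/ 4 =-14473.75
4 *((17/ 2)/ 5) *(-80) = -544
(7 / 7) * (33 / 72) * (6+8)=77 / 12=6.42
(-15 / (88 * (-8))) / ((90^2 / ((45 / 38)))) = 1 / 321024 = 0.00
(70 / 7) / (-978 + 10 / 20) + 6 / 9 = 770 / 1173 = 0.66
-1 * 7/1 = -7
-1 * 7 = -7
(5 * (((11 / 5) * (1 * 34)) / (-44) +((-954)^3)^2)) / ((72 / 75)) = 188464803884110223575 / 48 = 3926350080918962991.15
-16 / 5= -3.20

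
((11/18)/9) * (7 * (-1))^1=-77/162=-0.48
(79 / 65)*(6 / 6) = 1.22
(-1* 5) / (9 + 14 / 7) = -5 / 11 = -0.45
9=9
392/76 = 98/19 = 5.16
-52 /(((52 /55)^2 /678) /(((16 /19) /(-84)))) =683650 /1729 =395.40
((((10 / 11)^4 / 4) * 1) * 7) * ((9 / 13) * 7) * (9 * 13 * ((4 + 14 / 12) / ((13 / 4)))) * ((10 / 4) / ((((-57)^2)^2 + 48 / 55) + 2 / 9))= 23069812500 / 90411999603211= 0.00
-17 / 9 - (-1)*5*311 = 13978 / 9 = 1553.11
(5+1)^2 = 36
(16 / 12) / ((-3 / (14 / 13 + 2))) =-160 / 117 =-1.37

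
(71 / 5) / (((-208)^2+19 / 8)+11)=568 / 1731095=0.00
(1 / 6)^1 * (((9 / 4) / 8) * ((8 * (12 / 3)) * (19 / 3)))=19 / 2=9.50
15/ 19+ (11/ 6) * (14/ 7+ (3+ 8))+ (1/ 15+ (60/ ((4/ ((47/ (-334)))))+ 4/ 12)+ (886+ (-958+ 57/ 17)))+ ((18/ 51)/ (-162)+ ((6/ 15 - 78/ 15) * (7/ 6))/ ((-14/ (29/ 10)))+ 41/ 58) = -92644893491/ 2111790150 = -43.87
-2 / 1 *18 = -36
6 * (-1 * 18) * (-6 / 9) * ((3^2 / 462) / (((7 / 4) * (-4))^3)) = -108 / 26411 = -0.00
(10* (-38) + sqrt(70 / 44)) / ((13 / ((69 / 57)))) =-35.27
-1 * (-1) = 1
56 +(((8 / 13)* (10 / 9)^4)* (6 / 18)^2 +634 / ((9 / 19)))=1070507150 / 767637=1394.55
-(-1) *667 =667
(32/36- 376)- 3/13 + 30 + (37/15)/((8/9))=-342.57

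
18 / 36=1 / 2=0.50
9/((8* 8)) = 9/64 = 0.14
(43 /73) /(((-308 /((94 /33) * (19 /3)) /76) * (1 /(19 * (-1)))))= 27724078 /556479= 49.82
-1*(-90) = 90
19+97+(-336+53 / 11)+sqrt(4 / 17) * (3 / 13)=-2367 / 11+6 * sqrt(17) / 221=-215.07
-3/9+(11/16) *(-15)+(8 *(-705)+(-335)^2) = 5115569/48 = 106574.35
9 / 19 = 0.47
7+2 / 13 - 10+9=80 / 13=6.15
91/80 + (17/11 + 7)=8521/880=9.68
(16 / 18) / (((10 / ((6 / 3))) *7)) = 8 / 315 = 0.03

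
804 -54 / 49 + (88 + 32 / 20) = 218662 / 245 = 892.50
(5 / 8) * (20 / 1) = 25 / 2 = 12.50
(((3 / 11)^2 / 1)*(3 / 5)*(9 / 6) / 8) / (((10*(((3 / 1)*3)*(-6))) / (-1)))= 3 / 193600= 0.00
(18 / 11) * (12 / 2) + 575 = 6433 / 11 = 584.82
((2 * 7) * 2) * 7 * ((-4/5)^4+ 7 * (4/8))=478926/625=766.28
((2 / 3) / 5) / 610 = 1 / 4575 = 0.00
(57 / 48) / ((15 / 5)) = 19 / 48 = 0.40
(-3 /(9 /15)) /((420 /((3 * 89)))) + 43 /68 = -303 /119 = -2.55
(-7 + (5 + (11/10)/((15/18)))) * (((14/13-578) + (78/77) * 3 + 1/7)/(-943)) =-0.41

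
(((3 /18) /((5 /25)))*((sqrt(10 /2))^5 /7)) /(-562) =-125*sqrt(5) /23604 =-0.01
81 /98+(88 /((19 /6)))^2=773.08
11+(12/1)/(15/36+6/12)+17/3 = 982/33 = 29.76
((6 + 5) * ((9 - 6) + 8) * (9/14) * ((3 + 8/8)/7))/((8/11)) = 11979/196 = 61.12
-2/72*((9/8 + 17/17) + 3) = -41/288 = -0.14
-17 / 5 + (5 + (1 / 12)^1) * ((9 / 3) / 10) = -15 / 8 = -1.88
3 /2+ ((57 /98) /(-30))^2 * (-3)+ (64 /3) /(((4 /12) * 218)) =187640153 /104683600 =1.79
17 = 17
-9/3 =-3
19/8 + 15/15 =27/8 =3.38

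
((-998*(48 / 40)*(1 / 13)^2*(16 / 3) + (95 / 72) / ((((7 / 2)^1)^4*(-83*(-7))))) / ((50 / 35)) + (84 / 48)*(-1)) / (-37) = 0.76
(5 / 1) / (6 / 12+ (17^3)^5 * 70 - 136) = 10 / 400739227211374210749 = 0.00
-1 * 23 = -23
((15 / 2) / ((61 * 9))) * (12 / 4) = 5 / 122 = 0.04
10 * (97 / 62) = 15.65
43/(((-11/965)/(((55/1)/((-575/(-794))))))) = -6589406/23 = -286495.91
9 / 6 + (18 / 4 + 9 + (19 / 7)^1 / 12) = 1279 / 84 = 15.23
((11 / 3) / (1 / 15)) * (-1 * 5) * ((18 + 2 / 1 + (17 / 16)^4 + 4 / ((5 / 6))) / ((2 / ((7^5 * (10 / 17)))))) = -39490046112825 / 1114112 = -35445310.81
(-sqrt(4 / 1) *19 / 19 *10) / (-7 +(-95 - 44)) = 10 / 73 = 0.14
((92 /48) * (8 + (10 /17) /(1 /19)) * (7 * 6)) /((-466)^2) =0.01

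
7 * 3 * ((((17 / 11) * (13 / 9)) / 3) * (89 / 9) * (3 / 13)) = 10591 / 297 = 35.66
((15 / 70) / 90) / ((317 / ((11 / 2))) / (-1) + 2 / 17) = -187 / 4517520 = -0.00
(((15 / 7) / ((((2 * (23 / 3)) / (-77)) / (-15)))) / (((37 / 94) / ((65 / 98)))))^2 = 514535501390625 / 6955226404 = 73978.25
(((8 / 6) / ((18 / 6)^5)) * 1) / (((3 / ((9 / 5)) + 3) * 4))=1 / 3402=0.00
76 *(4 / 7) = 43.43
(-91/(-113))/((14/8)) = 52/113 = 0.46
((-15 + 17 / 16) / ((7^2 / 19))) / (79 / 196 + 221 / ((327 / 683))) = -1385499 / 118442644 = -0.01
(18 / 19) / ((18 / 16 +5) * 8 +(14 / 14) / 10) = 180 / 9329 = 0.02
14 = 14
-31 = -31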